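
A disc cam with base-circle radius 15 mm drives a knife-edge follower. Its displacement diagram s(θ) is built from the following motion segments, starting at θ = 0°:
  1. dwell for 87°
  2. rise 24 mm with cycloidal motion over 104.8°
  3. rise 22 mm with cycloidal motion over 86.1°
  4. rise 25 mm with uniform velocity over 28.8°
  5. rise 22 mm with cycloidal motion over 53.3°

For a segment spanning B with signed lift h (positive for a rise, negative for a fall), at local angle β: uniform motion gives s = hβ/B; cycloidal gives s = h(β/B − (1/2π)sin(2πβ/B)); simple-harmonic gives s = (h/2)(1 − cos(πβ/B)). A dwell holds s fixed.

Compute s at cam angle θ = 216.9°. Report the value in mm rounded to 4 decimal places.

seg 1 [0°–87°] dwell: s stays 0.0000
seg 2 [87°–191.8°] cycloidal, h=24: full span → s += 24 → s = 24.0000
seg 3 [191.8°–277.9°] cycloidal, h=22: θ=216.9° here. β=25.1, B=86.1. 22·(0.2915 − sin(2π·0.2915)/(2π)) = 3.0305 → s = 27.0305

27.0305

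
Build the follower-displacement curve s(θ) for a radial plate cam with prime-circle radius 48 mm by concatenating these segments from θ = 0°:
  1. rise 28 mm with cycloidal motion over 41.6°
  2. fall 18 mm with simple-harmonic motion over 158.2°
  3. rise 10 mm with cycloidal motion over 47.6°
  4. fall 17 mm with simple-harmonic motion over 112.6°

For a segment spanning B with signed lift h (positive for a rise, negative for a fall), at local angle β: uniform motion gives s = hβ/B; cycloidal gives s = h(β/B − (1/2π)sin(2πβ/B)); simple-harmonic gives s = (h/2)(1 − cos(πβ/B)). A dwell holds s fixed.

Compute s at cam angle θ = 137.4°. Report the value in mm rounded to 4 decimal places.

seg 1 [0°–41.6°] cycloidal, h=28: full span → s += 28 → s = 28.0000
seg 2 [41.6°–199.8°] simple-harmonic, h=-18: θ=137.4° here. β=95.8, B=158.2. -18/2·(1 − cos(π·0.6056)) = -11.9303 → s = 16.0697

16.0697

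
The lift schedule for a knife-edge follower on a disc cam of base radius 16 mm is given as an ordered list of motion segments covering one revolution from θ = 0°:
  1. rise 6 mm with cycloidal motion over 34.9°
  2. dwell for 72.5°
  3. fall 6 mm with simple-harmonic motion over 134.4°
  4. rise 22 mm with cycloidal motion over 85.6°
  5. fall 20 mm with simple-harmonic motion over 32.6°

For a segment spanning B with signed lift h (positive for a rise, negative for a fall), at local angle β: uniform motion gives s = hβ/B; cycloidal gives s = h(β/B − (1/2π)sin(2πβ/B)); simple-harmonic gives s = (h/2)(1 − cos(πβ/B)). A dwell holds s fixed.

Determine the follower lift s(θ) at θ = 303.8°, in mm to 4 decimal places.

seg 1 [0°–34.9°] cycloidal, h=6: full span → s += 6 → s = 6.0000
seg 2 [34.9°–107.4°] dwell: s stays 6.0000
seg 3 [107.4°–241.8°] simple-harmonic, h=-6: full span → s += -6 → s = 0.0000
seg 4 [241.8°–327.4°] cycloidal, h=22: θ=303.8° here. β=62, B=85.6. 22·(0.7243 − sin(2π·0.7243)/(2π)) = 19.3904 → s = 19.3904

19.3904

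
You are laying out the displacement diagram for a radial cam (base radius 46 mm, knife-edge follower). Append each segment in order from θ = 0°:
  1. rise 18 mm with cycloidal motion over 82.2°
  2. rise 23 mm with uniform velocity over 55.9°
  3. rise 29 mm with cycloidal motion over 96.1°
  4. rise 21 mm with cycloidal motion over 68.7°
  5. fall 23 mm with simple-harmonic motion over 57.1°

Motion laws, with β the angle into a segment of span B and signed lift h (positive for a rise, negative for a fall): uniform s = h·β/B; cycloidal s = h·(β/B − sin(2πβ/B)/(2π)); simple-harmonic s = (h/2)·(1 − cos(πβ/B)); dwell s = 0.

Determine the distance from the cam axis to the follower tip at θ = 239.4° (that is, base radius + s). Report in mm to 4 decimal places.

seg 1 [0°–82.2°] cycloidal, h=18: full span → s += 18 → s = 18.0000
seg 2 [82.2°–138.1°] uniform, h=23: full span → s += 23 → s = 41.0000
seg 3 [138.1°–234.2°] cycloidal, h=29: full span → s += 29 → s = 70.0000
seg 4 [234.2°–302.9°] cycloidal, h=21: θ=239.4° here. β=5.2, B=68.7. 21·(0.0757 − sin(2π·0.0757)/(2π)) = 0.0592 → s = 70.0592
radial distance = base radius + s = 46 + 70.0592 = 116.0592

116.0592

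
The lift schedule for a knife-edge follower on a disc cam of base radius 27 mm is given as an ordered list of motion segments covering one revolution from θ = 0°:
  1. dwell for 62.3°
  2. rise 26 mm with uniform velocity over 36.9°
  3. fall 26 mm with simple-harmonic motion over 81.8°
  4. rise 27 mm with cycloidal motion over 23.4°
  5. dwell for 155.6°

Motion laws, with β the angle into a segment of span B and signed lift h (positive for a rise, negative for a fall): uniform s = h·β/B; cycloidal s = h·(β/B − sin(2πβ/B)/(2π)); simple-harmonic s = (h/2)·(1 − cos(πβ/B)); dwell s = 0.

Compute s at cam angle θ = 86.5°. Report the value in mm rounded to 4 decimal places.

seg 1 [0°–62.3°] dwell: s stays 0.0000
seg 2 [62.3°–99.2°] uniform, h=26: θ=86.5° here. β=24.2, B=36.9. 26·24.2/36.9 = 17.0515 → s = 17.0515

17.0515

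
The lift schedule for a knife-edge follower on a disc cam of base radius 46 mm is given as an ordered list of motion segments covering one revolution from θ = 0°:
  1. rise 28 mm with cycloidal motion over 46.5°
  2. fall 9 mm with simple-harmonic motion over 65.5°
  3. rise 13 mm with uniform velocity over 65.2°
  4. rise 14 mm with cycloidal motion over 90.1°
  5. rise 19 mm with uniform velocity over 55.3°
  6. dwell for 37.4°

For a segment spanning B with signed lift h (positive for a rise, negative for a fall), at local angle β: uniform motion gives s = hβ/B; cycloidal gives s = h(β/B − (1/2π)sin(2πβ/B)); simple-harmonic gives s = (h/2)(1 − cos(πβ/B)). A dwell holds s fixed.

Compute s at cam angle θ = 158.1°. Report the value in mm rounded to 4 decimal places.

seg 1 [0°–46.5°] cycloidal, h=28: full span → s += 28 → s = 28.0000
seg 2 [46.5°–112°] simple-harmonic, h=-9: full span → s += -9 → s = 19.0000
seg 3 [112°–177.2°] uniform, h=13: θ=158.1° here. β=46.1, B=65.2. 13·46.1/65.2 = 9.1917 → s = 28.1917

28.1917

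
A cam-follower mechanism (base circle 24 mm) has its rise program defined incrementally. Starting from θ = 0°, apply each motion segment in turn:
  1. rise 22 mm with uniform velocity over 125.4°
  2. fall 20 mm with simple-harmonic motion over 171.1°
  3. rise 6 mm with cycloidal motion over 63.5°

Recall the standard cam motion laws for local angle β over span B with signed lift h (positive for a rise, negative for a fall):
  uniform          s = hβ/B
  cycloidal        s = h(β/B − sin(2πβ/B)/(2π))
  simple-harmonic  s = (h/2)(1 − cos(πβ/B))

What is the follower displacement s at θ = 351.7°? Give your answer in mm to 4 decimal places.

seg 1 [0°–125.4°] uniform, h=22: full span → s += 22 → s = 22.0000
seg 2 [125.4°–296.5°] simple-harmonic, h=-20: full span → s += -20 → s = 2.0000
seg 3 [296.5°–360°] cycloidal, h=6: θ=351.7° here. β=55.2, B=63.5. 6·(0.8693 − sin(2π·0.8693)/(2π)) = 5.9148 → s = 7.9148

7.9148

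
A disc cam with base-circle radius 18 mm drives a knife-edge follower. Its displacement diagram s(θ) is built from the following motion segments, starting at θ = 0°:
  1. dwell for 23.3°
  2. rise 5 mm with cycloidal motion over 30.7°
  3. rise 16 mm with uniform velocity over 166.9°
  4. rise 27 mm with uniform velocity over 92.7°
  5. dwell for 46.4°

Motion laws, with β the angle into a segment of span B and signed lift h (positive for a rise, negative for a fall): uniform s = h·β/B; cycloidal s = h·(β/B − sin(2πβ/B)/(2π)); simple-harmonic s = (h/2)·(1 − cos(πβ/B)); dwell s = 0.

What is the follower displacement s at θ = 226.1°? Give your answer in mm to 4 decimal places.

seg 1 [0°–23.3°] dwell: s stays 0.0000
seg 2 [23.3°–54°] cycloidal, h=5: full span → s += 5 → s = 5.0000
seg 3 [54°–220.9°] uniform, h=16: full span → s += 16 → s = 21.0000
seg 4 [220.9°–313.6°] uniform, h=27: θ=226.1° here. β=5.2, B=92.7. 27·5.2/92.7 = 1.5146 → s = 22.5146

22.5146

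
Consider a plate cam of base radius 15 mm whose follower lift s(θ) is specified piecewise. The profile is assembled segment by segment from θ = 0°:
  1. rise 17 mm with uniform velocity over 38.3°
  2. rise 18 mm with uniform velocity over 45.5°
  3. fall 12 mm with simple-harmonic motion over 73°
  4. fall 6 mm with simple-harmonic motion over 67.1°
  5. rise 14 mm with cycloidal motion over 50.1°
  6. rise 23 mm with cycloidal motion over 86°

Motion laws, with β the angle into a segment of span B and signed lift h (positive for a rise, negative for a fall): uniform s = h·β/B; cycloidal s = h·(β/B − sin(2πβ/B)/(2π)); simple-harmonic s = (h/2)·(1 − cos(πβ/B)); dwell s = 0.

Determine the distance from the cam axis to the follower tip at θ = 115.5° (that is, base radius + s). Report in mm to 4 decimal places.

seg 1 [0°–38.3°] uniform, h=17: full span → s += 17 → s = 17.0000
seg 2 [38.3°–83.8°] uniform, h=18: full span → s += 18 → s = 35.0000
seg 3 [83.8°–156.8°] simple-harmonic, h=-12: θ=115.5° here. β=31.7, B=73. -12/2·(1 − cos(π·0.4342)) = -4.7694 → s = 30.2306
radial distance = base radius + s = 15 + 30.2306 = 45.2306

45.2306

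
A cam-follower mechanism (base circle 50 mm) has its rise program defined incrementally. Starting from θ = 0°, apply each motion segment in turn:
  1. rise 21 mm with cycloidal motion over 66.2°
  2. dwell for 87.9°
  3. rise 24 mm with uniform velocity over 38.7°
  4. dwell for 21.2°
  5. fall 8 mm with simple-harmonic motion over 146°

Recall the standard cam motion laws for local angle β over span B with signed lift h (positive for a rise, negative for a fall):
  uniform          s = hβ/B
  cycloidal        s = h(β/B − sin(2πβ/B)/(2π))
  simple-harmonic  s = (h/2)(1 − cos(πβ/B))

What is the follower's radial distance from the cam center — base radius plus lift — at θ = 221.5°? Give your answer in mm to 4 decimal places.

seg 1 [0°–66.2°] cycloidal, h=21: full span → s += 21 → s = 21.0000
seg 2 [66.2°–154.1°] dwell: s stays 21.0000
seg 3 [154.1°–192.8°] uniform, h=24: full span → s += 24 → s = 45.0000
seg 4 [192.8°–214°] dwell: s stays 45.0000
seg 5 [214°–360°] simple-harmonic, h=-8: θ=221.5° here. β=7.5, B=146. -8/2·(1 − cos(π·0.0514)) = -0.0520 → s = 44.9480
radial distance = base radius + s = 50 + 44.9480 = 94.9480

94.9480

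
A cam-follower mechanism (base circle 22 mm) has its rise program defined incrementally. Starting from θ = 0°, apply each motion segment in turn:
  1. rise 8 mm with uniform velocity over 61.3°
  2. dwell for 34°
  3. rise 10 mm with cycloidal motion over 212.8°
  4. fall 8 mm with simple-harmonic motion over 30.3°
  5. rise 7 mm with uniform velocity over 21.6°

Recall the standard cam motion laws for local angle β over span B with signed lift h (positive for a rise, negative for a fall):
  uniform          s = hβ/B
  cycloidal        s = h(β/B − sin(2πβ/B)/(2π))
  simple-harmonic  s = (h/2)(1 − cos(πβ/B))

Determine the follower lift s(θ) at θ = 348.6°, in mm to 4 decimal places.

seg 1 [0°–61.3°] uniform, h=8: full span → s += 8 → s = 8.0000
seg 2 [61.3°–95.3°] dwell: s stays 8.0000
seg 3 [95.3°–308.1°] cycloidal, h=10: full span → s += 10 → s = 18.0000
seg 4 [308.1°–338.4°] simple-harmonic, h=-8: full span → s += -8 → s = 10.0000
seg 5 [338.4°–360°] uniform, h=7: θ=348.6° here. β=10.2, B=21.6. 7·10.2/21.6 = 3.3056 → s = 13.3056

13.3056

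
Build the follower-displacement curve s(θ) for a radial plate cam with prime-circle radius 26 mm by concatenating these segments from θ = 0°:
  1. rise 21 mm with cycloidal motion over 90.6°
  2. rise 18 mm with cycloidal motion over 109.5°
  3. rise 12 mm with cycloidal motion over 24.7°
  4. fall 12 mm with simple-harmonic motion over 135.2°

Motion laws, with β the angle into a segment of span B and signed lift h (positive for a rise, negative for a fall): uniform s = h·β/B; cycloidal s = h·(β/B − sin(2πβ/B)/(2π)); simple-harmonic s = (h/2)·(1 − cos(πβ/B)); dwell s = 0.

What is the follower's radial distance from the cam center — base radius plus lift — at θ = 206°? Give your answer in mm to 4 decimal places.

seg 1 [0°–90.6°] cycloidal, h=21: full span → s += 21 → s = 21.0000
seg 2 [90.6°–200.1°] cycloidal, h=18: full span → s += 18 → s = 39.0000
seg 3 [200.1°–224.8°] cycloidal, h=12: θ=206° here. β=5.9, B=24.7. 12·(0.2389 − sin(2π·0.2389)/(2π)) = 0.9612 → s = 39.9612
radial distance = base radius + s = 26 + 39.9612 = 65.9612

65.9612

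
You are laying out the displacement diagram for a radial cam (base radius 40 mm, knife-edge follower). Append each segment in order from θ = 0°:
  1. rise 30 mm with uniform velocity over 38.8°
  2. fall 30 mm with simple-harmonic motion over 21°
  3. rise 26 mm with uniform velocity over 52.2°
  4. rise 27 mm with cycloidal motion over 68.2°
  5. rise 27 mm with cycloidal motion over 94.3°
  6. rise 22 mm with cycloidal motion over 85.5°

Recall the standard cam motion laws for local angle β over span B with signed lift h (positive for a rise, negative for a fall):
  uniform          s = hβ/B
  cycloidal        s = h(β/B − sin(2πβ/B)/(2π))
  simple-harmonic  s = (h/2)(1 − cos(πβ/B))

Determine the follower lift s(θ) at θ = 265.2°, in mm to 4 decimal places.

seg 1 [0°–38.8°] uniform, h=30: full span → s += 30 → s = 30.0000
seg 2 [38.8°–59.8°] simple-harmonic, h=-30: full span → s += -30 → s = 0.0000
seg 3 [59.8°–112°] uniform, h=26: full span → s += 26 → s = 26.0000
seg 4 [112°–180.2°] cycloidal, h=27: full span → s += 27 → s = 53.0000
seg 5 [180.2°–274.5°] cycloidal, h=27: θ=265.2° here. β=85, B=94.3. 27·(0.9014 − sin(2π·0.9014)/(2π)) = 26.8328 → s = 79.8328

79.8328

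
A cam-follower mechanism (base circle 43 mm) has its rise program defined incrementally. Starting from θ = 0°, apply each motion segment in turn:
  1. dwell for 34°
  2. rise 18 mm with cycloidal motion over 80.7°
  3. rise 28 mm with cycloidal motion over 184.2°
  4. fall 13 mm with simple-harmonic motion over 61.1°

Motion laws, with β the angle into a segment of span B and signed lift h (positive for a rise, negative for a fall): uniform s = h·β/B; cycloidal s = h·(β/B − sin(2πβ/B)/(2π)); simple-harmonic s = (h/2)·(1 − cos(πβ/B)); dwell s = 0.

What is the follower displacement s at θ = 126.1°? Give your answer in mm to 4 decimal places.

seg 1 [0°–34°] dwell: s stays 0.0000
seg 2 [34°–114.7°] cycloidal, h=18: full span → s += 18 → s = 18.0000
seg 3 [114.7°–298.9°] cycloidal, h=28: θ=126.1° here. β=11.4, B=184.2. 28·(0.0619 − sin(2π·0.0619)/(2π)) = 0.0433 → s = 18.0433

18.0433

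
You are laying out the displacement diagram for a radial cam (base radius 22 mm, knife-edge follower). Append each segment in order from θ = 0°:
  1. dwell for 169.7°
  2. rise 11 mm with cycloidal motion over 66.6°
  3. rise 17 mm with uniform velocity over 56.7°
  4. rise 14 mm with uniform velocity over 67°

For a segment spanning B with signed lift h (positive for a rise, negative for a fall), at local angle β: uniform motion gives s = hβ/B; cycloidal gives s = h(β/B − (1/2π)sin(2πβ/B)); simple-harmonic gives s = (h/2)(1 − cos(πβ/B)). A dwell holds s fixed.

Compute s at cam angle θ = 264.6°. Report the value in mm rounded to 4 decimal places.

seg 1 [0°–169.7°] dwell: s stays 0.0000
seg 2 [169.7°–236.3°] cycloidal, h=11: full span → s += 11 → s = 11.0000
seg 3 [236.3°–293°] uniform, h=17: θ=264.6° here. β=28.3, B=56.7. 17·28.3/56.7 = 8.4850 → s = 19.4850

19.4850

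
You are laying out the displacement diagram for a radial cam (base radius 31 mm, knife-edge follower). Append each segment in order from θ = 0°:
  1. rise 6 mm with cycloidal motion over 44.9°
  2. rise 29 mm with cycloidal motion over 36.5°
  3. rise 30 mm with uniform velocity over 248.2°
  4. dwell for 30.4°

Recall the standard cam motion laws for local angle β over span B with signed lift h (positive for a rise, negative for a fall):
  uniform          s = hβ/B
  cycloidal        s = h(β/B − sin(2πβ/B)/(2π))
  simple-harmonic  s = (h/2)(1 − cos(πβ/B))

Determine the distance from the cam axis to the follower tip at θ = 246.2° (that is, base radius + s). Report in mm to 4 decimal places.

seg 1 [0°–44.9°] cycloidal, h=6: full span → s += 6 → s = 6.0000
seg 2 [44.9°–81.4°] cycloidal, h=29: full span → s += 29 → s = 35.0000
seg 3 [81.4°–329.6°] uniform, h=30: θ=246.2° here. β=164.8, B=248.2. 30·164.8/248.2 = 19.9194 → s = 54.9194
radial distance = base radius + s = 31 + 54.9194 = 85.9194

85.9194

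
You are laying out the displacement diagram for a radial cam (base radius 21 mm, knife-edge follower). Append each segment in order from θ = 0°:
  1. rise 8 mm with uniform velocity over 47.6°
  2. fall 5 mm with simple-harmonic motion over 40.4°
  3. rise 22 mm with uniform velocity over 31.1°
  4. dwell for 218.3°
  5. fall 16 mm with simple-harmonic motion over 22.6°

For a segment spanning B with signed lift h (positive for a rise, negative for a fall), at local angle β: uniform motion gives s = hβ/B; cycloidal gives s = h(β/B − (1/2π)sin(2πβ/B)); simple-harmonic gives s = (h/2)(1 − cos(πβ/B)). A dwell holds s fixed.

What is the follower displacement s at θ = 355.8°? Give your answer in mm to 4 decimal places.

seg 1 [0°–47.6°] uniform, h=8: full span → s += 8 → s = 8.0000
seg 2 [47.6°–88°] simple-harmonic, h=-5: full span → s += -5 → s = 3.0000
seg 3 [88°–119.1°] uniform, h=22: full span → s += 22 → s = 25.0000
seg 4 [119.1°–337.4°] dwell: s stays 25.0000
seg 5 [337.4°–360°] simple-harmonic, h=-16: θ=355.8° here. β=18.4, B=22.6. -16/2·(1 − cos(π·0.8142)) = -14.6748 → s = 10.3252

10.3252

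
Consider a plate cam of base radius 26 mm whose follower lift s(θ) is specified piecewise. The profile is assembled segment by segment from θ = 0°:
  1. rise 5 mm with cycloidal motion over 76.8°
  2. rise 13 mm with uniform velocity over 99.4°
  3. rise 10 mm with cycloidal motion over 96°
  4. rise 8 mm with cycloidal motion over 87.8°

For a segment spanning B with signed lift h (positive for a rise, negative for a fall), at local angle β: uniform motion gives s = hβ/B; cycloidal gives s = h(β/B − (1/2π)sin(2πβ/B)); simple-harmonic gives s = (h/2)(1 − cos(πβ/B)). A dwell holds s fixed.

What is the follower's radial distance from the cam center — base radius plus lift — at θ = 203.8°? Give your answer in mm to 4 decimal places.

seg 1 [0°–76.8°] cycloidal, h=5: full span → s += 5 → s = 5.0000
seg 2 [76.8°–176.2°] uniform, h=13: full span → s += 13 → s = 18.0000
seg 3 [176.2°–272.2°] cycloidal, h=10: θ=203.8° here. β=27.6, B=96. 10·(0.2875 − sin(2π·0.2875)/(2π)) = 1.3274 → s = 19.3274
radial distance = base radius + s = 26 + 19.3274 = 45.3274

45.3274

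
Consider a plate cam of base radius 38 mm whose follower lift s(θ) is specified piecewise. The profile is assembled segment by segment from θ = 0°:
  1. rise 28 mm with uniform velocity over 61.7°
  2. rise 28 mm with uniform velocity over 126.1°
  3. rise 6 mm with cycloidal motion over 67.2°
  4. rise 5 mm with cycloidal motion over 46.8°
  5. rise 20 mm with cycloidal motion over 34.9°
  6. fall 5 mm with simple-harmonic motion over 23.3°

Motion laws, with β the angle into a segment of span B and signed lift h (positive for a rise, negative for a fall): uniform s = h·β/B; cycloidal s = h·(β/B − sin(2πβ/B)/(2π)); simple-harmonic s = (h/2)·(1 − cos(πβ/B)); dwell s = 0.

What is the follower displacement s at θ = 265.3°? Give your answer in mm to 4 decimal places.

seg 1 [0°–61.7°] uniform, h=28: full span → s += 28 → s = 28.0000
seg 2 [61.7°–187.8°] uniform, h=28: full span → s += 28 → s = 56.0000
seg 3 [187.8°–255°] cycloidal, h=6: full span → s += 6 → s = 62.0000
seg 4 [255°–301.8°] cycloidal, h=5: θ=265.3° here. β=10.3, B=46.8. 5·(0.2201 − sin(2π·0.2201)/(2π)) = 0.3187 → s = 62.3187

62.3187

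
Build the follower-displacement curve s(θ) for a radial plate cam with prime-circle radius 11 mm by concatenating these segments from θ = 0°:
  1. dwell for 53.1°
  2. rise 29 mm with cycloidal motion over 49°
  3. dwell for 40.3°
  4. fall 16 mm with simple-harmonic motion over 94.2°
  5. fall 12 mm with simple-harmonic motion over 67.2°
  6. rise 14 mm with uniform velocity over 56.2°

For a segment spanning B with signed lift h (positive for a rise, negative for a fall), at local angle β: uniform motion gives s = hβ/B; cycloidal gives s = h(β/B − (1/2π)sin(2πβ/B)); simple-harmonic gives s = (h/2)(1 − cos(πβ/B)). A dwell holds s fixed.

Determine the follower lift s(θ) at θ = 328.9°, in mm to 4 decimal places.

seg 1 [0°–53.1°] dwell: s stays 0.0000
seg 2 [53.1°–102.1°] cycloidal, h=29: full span → s += 29 → s = 29.0000
seg 3 [102.1°–142.4°] dwell: s stays 29.0000
seg 4 [142.4°–236.6°] simple-harmonic, h=-16: full span → s += -16 → s = 13.0000
seg 5 [236.6°–303.8°] simple-harmonic, h=-12: full span → s += -12 → s = 1.0000
seg 6 [303.8°–360°] uniform, h=14: θ=328.9° here. β=25.1, B=56.2. 14·25.1/56.2 = 6.2527 → s = 7.2527

7.2527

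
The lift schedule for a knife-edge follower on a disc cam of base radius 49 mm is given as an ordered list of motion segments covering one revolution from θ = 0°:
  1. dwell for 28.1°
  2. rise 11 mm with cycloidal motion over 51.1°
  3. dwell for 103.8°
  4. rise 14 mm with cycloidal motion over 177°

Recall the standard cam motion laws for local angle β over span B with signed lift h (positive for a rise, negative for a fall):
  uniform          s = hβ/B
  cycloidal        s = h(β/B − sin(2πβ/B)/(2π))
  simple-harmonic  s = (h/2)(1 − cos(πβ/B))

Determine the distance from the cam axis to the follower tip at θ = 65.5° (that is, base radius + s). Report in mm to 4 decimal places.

seg 1 [0°–28.1°] dwell: s stays 0.0000
seg 2 [28.1°–79.2°] cycloidal, h=11: θ=65.5° here. β=37.4, B=51.1. 11·(0.7319 − sin(2π·0.7319)/(2π)) = 9.7903 → s = 9.7903
radial distance = base radius + s = 49 + 9.7903 = 58.7903

58.7903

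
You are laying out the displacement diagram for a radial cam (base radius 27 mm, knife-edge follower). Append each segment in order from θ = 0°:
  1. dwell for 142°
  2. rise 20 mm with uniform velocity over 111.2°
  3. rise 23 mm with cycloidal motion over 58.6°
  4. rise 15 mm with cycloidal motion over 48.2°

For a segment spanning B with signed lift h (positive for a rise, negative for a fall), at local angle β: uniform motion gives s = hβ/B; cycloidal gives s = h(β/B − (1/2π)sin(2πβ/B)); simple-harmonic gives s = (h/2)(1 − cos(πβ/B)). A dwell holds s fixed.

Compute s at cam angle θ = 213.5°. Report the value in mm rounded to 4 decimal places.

seg 1 [0°–142°] dwell: s stays 0.0000
seg 2 [142°–253.2°] uniform, h=20: θ=213.5° here. β=71.5, B=111.2. 20·71.5/111.2 = 12.8597 → s = 12.8597

12.8597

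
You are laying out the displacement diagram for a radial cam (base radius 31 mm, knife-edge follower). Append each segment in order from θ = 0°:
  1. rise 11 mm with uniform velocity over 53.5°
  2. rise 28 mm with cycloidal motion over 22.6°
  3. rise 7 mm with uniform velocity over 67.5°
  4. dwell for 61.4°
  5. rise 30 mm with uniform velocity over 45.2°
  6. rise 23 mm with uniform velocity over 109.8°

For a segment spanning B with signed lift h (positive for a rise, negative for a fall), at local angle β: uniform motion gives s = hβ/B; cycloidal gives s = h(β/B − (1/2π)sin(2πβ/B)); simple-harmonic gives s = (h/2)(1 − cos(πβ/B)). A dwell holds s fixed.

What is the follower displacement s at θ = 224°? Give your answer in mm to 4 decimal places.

seg 1 [0°–53.5°] uniform, h=11: full span → s += 11 → s = 11.0000
seg 2 [53.5°–76.1°] cycloidal, h=28: full span → s += 28 → s = 39.0000
seg 3 [76.1°–143.6°] uniform, h=7: full span → s += 7 → s = 46.0000
seg 4 [143.6°–205°] dwell: s stays 46.0000
seg 5 [205°–250.2°] uniform, h=30: θ=224° here. β=19, B=45.2. 30·19/45.2 = 12.6106 → s = 58.6106

58.6106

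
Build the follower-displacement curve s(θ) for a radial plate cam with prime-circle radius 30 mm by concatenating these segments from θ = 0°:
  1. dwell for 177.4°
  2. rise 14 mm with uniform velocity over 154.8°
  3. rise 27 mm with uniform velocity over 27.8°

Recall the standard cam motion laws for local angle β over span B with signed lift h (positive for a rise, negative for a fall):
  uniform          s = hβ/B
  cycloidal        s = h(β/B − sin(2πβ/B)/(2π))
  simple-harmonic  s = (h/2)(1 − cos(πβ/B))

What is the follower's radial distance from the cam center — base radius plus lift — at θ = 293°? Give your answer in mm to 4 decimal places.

seg 1 [0°–177.4°] dwell: s stays 0.0000
seg 2 [177.4°–332.2°] uniform, h=14: θ=293° here. β=115.6, B=154.8. 14·115.6/154.8 = 10.4548 → s = 10.4548
radial distance = base radius + s = 30 + 10.4548 = 40.4548

40.4548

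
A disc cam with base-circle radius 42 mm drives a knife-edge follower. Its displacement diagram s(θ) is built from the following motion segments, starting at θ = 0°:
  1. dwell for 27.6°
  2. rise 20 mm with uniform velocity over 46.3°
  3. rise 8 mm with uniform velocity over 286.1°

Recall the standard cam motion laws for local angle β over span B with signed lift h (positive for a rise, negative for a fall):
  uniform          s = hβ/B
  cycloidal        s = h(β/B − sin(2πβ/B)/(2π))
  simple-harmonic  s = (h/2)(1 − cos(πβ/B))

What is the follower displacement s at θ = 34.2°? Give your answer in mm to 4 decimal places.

seg 1 [0°–27.6°] dwell: s stays 0.0000
seg 2 [27.6°–73.9°] uniform, h=20: θ=34.2° here. β=6.6, B=46.3. 20·6.6/46.3 = 2.8510 → s = 2.8510

2.8510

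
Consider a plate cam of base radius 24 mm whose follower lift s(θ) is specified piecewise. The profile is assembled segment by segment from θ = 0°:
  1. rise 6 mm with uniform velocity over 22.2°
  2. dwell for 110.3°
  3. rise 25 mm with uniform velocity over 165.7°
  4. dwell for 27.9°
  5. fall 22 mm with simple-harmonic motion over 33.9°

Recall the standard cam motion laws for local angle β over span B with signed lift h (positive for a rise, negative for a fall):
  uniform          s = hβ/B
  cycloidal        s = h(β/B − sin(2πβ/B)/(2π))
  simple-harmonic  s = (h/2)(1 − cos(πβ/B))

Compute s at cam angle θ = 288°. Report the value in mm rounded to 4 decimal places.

seg 1 [0°–22.2°] uniform, h=6: full span → s += 6 → s = 6.0000
seg 2 [22.2°–132.5°] dwell: s stays 6.0000
seg 3 [132.5°–298.2°] uniform, h=25: θ=288° here. β=155.5, B=165.7. 25·155.5/165.7 = 23.4611 → s = 29.4611

29.4611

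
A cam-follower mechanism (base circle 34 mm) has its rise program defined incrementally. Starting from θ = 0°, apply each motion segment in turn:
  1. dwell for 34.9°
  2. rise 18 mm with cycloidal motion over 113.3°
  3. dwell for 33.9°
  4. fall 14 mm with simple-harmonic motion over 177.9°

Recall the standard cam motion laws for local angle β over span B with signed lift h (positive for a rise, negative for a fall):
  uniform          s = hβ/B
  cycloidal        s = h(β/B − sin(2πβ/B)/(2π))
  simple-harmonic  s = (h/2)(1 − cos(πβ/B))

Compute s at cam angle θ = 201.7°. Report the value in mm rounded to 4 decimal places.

seg 1 [0°–34.9°] dwell: s stays 0.0000
seg 2 [34.9°–148.2°] cycloidal, h=18: full span → s += 18 → s = 18.0000
seg 3 [148.2°–182.1°] dwell: s stays 18.0000
seg 4 [182.1°–360°] simple-harmonic, h=-14: θ=201.7° here. β=19.6, B=177.9. -14/2·(1 − cos(π·0.1102)) = -0.4151 → s = 17.5849

17.5849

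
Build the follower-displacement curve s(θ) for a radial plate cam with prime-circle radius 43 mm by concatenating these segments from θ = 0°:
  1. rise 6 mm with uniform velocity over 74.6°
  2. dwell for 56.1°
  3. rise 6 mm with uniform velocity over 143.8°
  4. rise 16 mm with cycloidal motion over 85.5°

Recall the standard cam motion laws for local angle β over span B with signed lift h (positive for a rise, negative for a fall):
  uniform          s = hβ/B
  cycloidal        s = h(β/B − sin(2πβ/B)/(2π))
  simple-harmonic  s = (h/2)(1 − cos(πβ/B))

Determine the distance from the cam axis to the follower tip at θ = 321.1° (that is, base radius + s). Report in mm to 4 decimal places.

seg 1 [0°–74.6°] uniform, h=6: full span → s += 6 → s = 6.0000
seg 2 [74.6°–130.7°] dwell: s stays 6.0000
seg 3 [130.7°–274.5°] uniform, h=6: full span → s += 6 → s = 12.0000
seg 4 [274.5°–360°] cycloidal, h=16: θ=321.1° here. β=46.6, B=85.5. 16·(0.5450 − sin(2π·0.5450)/(2π)) = 9.4314 → s = 21.4314
radial distance = base radius + s = 43 + 21.4314 = 64.4314

64.4314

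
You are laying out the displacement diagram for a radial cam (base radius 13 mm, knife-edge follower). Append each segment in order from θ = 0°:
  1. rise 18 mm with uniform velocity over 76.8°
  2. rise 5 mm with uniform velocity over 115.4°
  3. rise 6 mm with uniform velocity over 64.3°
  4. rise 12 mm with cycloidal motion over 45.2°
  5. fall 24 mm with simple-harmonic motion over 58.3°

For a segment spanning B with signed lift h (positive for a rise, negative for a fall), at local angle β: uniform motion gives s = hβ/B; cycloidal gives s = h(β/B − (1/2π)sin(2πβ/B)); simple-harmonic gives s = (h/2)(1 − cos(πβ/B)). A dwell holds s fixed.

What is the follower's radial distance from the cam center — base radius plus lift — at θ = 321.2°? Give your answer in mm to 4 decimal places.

seg 1 [0°–76.8°] uniform, h=18: full span → s += 18 → s = 18.0000
seg 2 [76.8°–192.2°] uniform, h=5: full span → s += 5 → s = 23.0000
seg 3 [192.2°–256.5°] uniform, h=6: full span → s += 6 → s = 29.0000
seg 4 [256.5°–301.7°] cycloidal, h=12: full span → s += 12 → s = 41.0000
seg 5 [301.7°–360°] simple-harmonic, h=-24: θ=321.2° here. β=19.5, B=58.3. -24/2·(1 − cos(π·0.3345)) = -6.0374 → s = 34.9626
radial distance = base radius + s = 13 + 34.9626 = 47.9626

47.9626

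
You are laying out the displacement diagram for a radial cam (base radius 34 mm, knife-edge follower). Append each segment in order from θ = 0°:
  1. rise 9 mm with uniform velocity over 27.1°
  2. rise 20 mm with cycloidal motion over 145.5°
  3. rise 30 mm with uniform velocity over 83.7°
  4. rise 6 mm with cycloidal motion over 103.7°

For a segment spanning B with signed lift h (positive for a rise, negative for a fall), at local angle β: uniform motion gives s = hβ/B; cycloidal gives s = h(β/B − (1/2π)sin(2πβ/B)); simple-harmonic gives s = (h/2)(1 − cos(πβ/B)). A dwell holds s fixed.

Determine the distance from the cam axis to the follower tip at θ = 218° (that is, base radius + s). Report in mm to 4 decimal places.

seg 1 [0°–27.1°] uniform, h=9: full span → s += 9 → s = 9.0000
seg 2 [27.1°–172.6°] cycloidal, h=20: full span → s += 20 → s = 29.0000
seg 3 [172.6°–256.3°] uniform, h=30: θ=218° here. β=45.4, B=83.7. 30·45.4/83.7 = 16.2724 → s = 45.2724
radial distance = base radius + s = 34 + 45.2724 = 79.2724

79.2724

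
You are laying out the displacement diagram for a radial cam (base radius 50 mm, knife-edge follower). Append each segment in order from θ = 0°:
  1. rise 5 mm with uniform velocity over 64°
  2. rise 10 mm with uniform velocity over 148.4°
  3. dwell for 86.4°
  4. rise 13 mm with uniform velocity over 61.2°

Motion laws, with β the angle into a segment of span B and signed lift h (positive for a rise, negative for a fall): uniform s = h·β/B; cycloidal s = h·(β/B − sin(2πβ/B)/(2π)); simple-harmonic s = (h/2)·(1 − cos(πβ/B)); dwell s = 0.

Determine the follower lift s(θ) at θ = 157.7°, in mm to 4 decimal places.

seg 1 [0°–64°] uniform, h=5: full span → s += 5 → s = 5.0000
seg 2 [64°–212.4°] uniform, h=10: θ=157.7° here. β=93.7, B=148.4. 10·93.7/148.4 = 6.3140 → s = 11.3140

11.3140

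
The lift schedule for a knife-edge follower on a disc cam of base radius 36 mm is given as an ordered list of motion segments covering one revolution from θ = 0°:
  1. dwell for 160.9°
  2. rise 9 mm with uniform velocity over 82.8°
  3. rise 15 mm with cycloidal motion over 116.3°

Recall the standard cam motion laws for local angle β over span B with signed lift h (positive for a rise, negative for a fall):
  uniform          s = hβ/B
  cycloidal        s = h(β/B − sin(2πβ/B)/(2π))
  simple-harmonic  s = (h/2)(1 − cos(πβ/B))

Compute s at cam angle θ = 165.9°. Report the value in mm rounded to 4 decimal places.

seg 1 [0°–160.9°] dwell: s stays 0.0000
seg 2 [160.9°–243.7°] uniform, h=9: θ=165.9° here. β=5, B=82.8. 9·5/82.8 = 0.5435 → s = 0.5435

0.5435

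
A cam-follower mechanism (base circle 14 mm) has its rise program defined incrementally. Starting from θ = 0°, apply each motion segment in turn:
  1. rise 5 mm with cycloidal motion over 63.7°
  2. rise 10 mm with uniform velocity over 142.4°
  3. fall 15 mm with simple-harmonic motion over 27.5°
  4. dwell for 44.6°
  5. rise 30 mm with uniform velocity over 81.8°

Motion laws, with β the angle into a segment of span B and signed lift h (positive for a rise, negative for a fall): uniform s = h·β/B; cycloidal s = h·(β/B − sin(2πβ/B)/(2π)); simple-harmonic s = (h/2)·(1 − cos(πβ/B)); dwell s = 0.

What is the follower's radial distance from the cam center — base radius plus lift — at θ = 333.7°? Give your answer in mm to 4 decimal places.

seg 1 [0°–63.7°] cycloidal, h=5: full span → s += 5 → s = 5.0000
seg 2 [63.7°–206.1°] uniform, h=10: full span → s += 10 → s = 15.0000
seg 3 [206.1°–233.6°] simple-harmonic, h=-15: full span → s += -15 → s = 0.0000
seg 4 [233.6°–278.2°] dwell: s stays 0.0000
seg 5 [278.2°–360°] uniform, h=30: θ=333.7° here. β=55.5, B=81.8. 30·55.5/81.8 = 20.3545 → s = 20.3545
radial distance = base radius + s = 14 + 20.3545 = 34.3545

34.3545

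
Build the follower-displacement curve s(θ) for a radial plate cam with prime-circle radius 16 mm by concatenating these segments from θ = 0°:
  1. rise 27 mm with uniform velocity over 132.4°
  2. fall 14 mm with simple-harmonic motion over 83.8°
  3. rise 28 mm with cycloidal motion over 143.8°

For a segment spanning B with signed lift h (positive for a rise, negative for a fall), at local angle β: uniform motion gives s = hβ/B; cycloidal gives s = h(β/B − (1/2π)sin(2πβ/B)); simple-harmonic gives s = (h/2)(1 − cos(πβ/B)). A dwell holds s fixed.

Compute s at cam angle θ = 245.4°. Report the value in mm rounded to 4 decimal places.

seg 1 [0°–132.4°] uniform, h=27: full span → s += 27 → s = 27.0000
seg 2 [132.4°–216.2°] simple-harmonic, h=-14: full span → s += -14 → s = 13.0000
seg 3 [216.2°–360°] cycloidal, h=28: θ=245.4° here. β=29.2, B=143.8. 28·(0.2031 − sin(2π·0.2031)/(2π)) = 1.4218 → s = 14.4218

14.4218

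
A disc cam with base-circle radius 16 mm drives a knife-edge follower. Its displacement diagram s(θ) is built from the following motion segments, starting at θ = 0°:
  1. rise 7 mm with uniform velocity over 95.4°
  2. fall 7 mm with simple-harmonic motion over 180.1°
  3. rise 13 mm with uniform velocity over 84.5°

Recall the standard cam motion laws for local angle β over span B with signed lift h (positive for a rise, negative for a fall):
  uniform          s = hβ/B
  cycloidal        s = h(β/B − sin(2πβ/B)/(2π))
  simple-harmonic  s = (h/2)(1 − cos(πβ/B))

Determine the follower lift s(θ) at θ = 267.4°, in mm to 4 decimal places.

seg 1 [0°–95.4°] uniform, h=7: full span → s += 7 → s = 7.0000
seg 2 [95.4°–275.5°] simple-harmonic, h=-7: θ=267.4° here. β=172, B=180.1. -7/2·(1 − cos(π·0.9550)) = -6.9651 → s = 0.0349

0.0349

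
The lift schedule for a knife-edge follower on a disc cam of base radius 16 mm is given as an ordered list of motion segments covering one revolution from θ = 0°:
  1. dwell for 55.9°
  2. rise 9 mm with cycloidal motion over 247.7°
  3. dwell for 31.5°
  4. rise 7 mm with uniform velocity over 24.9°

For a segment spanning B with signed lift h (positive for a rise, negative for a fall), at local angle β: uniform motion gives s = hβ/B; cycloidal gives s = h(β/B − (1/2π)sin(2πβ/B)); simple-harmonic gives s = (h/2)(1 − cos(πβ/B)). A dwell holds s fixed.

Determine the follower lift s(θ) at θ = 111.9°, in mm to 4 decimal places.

seg 1 [0°–55.9°] dwell: s stays 0.0000
seg 2 [55.9°–303.6°] cycloidal, h=9: θ=111.9° here. β=56, B=247.7. 9·(0.2261 − sin(2π·0.2261)/(2π)) = 0.6185 → s = 0.6185

0.6185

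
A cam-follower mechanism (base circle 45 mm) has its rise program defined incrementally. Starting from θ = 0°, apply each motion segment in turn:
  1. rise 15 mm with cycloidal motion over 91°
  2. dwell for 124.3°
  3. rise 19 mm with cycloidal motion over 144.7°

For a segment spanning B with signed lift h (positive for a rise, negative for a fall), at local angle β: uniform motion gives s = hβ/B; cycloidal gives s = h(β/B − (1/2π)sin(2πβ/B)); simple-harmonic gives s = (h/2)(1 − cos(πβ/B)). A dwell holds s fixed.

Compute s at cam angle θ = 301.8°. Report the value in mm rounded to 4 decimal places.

seg 1 [0°–91°] cycloidal, h=15: full span → s += 15 → s = 15.0000
seg 2 [91°–215.3°] dwell: s stays 15.0000
seg 3 [215.3°–360°] cycloidal, h=19: θ=301.8° here. β=86.5, B=144.7. 19·(0.5978 − sin(2π·0.5978)/(2π)) = 13.1012 → s = 28.1012

28.1012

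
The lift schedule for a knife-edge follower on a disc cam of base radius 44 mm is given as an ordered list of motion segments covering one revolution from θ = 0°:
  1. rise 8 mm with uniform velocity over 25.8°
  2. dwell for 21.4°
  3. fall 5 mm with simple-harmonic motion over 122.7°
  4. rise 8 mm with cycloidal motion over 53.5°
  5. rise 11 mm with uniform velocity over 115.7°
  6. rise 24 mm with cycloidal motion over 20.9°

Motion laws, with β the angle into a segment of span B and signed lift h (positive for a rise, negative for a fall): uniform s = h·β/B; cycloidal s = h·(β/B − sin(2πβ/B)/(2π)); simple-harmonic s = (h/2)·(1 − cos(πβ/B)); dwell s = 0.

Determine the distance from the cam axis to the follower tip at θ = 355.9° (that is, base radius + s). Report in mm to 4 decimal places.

seg 1 [0°–25.8°] uniform, h=8: full span → s += 8 → s = 8.0000
seg 2 [25.8°–47.2°] dwell: s stays 8.0000
seg 3 [47.2°–169.9°] simple-harmonic, h=-5: full span → s += -5 → s = 3.0000
seg 4 [169.9°–223.4°] cycloidal, h=8: full span → s += 8 → s = 11.0000
seg 5 [223.4°–339.1°] uniform, h=11: full span → s += 11 → s = 22.0000
seg 6 [339.1°–360°] cycloidal, h=24: θ=355.9° here. β=16.8, B=20.9. 24·(0.8038 − sin(2π·0.8038)/(2π)) = 22.8952 → s = 44.8952
radial distance = base radius + s = 44 + 44.8952 = 88.8952

88.8952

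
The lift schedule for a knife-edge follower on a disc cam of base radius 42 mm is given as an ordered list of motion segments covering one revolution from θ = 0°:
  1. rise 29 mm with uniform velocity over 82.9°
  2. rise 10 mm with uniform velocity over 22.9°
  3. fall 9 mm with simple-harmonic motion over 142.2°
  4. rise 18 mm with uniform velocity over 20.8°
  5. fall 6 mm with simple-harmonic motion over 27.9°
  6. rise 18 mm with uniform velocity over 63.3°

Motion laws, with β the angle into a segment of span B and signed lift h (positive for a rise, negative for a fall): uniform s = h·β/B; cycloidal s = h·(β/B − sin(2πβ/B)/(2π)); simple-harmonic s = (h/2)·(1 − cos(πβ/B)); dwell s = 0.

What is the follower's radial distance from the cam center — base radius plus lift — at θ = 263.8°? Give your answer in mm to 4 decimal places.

seg 1 [0°–82.9°] uniform, h=29: full span → s += 29 → s = 29.0000
seg 2 [82.9°–105.8°] uniform, h=10: full span → s += 10 → s = 39.0000
seg 3 [105.8°–248°] simple-harmonic, h=-9: full span → s += -9 → s = 30.0000
seg 4 [248°–268.8°] uniform, h=18: θ=263.8° here. β=15.8, B=20.8. 18·15.8/20.8 = 13.6731 → s = 43.6731
radial distance = base radius + s = 42 + 43.6731 = 85.6731

85.6731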